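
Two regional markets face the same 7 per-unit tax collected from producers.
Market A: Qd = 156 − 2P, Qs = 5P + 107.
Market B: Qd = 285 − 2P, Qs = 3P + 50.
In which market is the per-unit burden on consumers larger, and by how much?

Market A: pre-tax P* = 7, Q* = 142; post-tax Q = 132; per-unit burden on consumers = 5.
Market B: pre-tax P* = 47, Q* = 191; post-tax Q = 182.6; per-unit burden on consumers = 4.2.
Difference: 5 vs 4.2 → market A is larger by 0.8.

Market A, by 0.8.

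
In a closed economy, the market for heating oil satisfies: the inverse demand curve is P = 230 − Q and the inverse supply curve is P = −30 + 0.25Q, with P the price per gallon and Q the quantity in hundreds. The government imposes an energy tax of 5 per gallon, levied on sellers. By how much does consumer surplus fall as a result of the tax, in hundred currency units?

Consumer surplus falls by 824 hundred.

Rewrite in direct form: Qd = 230 − P and Qs = 4P + 120.
Without the tax, 230 − P = 4P + 120 gives 5P = 110, so P* = 22 and Q* = 208.
With the tax collected from sellers, supply shifts: Qs = 4(P − 5) + 120.
Solving gives Q = 204 with consumers paying 26 and sellers receiving 21 (the 5 wedge).
ΔCS is the trapezoid between Q = 204 and Q = 208 of height 4: ½ · (208 + 204) · 4 = 824.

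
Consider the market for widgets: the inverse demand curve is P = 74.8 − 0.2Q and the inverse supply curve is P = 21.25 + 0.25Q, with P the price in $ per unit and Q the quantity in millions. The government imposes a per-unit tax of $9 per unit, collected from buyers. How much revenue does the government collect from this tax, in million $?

Rewrite in direct form: Qd = 374 − 5P and Qs = 4P − 85.
Without the tax, 374 − 5P = 4P − 85 gives 9P = 459, so P* = $51 and Q* = 119.
With the tax collected from buyers, demand (in seller-price terms) shifts: Qd = 374 − 5(P + 9).
Solving gives Q = 99 with buyers paying $55 and producers receiving $46 (the $9 wedge).
Revenue = t · Q = 9 · 99 = $891.

Tax revenue = $891 million.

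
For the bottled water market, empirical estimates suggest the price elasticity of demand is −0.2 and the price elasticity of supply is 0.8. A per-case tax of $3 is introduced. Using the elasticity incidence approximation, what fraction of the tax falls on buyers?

Incidence ratio: buyers' share ≈ εs / (εs + |εd|) = 0.8 / (0.8 + 0.2) = 0.8.
Supply is the more elastic side, so buyers bear the larger share.

Buyers' share ≈ 0.8.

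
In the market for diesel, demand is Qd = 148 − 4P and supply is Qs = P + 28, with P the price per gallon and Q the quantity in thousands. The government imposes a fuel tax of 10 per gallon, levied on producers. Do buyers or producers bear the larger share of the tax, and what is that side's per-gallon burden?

Producers bear the larger share: 8 per gallon.

Without the tax, 148 − 4P = P + 28 gives 5P = 120, so P* = 24 and Q* = 52.
With the tax collected from producers, supply shifts: Qs = (P − 10) + 28.
New equilibrium: buyers pay 26, producers receive 16, Q = 44. (Wedge: Pb − Ps = 10.)
Per-gallon burden: buyers 2, producers 8.
Producers take the larger share because supply is less price-elastic here (demand slope 4 vs supply slope 1).
The less price-elastic side of the market bears the larger share of a per-unit tax.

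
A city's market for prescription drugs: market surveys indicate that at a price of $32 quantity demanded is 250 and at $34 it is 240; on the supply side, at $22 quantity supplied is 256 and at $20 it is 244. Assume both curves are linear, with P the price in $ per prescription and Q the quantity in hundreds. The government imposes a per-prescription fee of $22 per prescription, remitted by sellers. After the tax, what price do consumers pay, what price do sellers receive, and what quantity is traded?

Consumers pay $38; sellers receive $16; quantity = 220.

Demand slope: (240 − 250)/(34 − 32) = -5, so Qd = 410 − 5P.
Supply slope: (244 − 256)/(20 − 22) = 6, so Qs = 6P + 124.
Without the tax, 410 − 5P = 6P + 124 gives 11P = 286, so P* = $26 and Q* = 280.
With the tax collected from sellers, supply shifts: Qs = 6(P − 22) + 124.
New equilibrium: consumers pay $38, sellers receive $16, Q = 220. (Wedge: Pb − Ps = 22.)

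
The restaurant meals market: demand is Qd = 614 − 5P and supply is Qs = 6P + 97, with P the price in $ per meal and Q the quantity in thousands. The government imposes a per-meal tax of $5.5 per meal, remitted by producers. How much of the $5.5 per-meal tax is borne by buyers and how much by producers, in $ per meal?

Before the tax: set 614 − 5P = 6P + 97 → P* = $47, Q* = 379.
With the tax collected from producers, supply shifts: Qs = 6(P − 5.5) + 97.
New equilibrium: buyers pay $50, producers receive $44.5, Q = 364. (Wedge: Pb − Ps = 5.5.)
Burden on buyers: $3; on producers: $2.5. (They sum to $5.5.)

Buyers bear $3 per meal; producers bear $2.5 per meal.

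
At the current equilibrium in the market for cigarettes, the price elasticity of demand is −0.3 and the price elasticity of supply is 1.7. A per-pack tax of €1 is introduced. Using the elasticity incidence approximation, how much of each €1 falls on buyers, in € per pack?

Buyers bear ≈ €0.85 per pack.

Incidence ratio: buyers' share ≈ εs / (εs + |εd|) = 1.7 / (1.7 + 0.3) = 0.85.
So buyers bear ≈ 0.85 × €1 = €0.85; sellers bear €0.15.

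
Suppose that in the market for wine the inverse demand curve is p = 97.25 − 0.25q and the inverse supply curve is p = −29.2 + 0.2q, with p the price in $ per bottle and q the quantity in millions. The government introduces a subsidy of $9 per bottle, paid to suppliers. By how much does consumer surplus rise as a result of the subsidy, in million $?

Inverting to q(p) form: qd = 389 − 4p; qs = 5p + 146.
Without the subsidy, 389 − 4p = 5p + 146 gives 9p = 243, so p* = $27 and q* = 281.
With a per-unit subsidy paid to suppliers, each receives p + 9 per unit sold, so supply becomes qs = 5(p + 9) + 146.
Solving gives q = 301 with consumers paying $22 and suppliers receiving $31 (the $9 wedge).
ΔCS is the trapezoid between Q = 301 and Q = 281 of height $5: ½ · (281 + 301) · 5 = $1455.

Consumer surplus rises by $1455 million.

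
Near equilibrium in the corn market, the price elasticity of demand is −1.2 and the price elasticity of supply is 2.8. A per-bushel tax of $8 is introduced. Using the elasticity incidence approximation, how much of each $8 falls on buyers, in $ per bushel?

Buyers bear ≈ $5.6 per bushel.

Incidence ratio: buyers' share ≈ εs / (εs + |εd|) = 2.8 / (2.8 + 1.2) = 0.7.
So buyers bear ≈ 0.7 × $8 = $5.6; producers bear $2.4.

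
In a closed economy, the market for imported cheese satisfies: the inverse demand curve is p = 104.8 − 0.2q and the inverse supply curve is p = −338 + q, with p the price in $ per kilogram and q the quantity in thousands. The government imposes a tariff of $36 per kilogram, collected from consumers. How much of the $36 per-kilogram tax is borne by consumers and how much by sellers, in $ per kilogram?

Consumers bear $6 per kilogram; sellers bear $30 per kilogram.

Inverting to q(p) form: qd = 524 − 5p; qs = p + 338.
Before the tax: set 524 − 5p = p + 338 → p* = $31, q* = 369.
With the tax collected from consumers, demand (in seller-price terms) shifts: qd = 524 − 5(p + 36).
Solving gives q = 339 with consumers paying $37 and sellers receiving $1 (the $36 wedge).
Burden on consumers: $6; on sellers: $30. (They sum to $36.)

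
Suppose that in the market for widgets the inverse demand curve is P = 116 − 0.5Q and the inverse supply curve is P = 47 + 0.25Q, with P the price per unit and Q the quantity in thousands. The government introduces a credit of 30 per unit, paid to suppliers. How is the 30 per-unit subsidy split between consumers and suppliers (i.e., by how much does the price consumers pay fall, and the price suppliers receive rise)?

Consumers gain 20 per unit; suppliers gain 10 per unit.

Rewrite in direct form: Qd = 232 − 2P and Qs = 4P − 188.
Without the subsidy, 232 − 2P = 4P − 188 gives 6P = 420, so P* = 70 and Q* = 92.
With a per-unit subsidy paid to suppliers, each receives P + 30 per unit sold, so supply becomes Qs = 4(P + 30) − 188.
New equilibrium: consumers pay 50, suppliers receive 80, Q = 132. (Wedge: Pb − Ps = −30.)
Gain to consumers: 20; to suppliers: 10. (They sum to 30.)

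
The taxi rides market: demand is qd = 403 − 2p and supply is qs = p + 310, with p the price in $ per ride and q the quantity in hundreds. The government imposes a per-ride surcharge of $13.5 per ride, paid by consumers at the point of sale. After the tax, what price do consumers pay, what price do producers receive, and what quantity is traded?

Consumers pay $35.5; producers receive $22; quantity = 332.

Before the tax: set 403 − 2p = p + 310 → p* = $31, q* = 341.
With the tax collected from consumers, demand (in seller-price terms) shifts: qd = 403 − 2(p + 13.5).
Solving gives q = 332 with consumers paying $35.5 and producers receiving $22 (the $13.5 wedge).
The less price-elastic side of the market bears the larger share of a per-unit tax.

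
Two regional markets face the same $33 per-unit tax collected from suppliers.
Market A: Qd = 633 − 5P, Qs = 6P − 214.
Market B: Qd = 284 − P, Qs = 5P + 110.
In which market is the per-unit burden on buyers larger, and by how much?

Market B, by $9.5.

Market A: pre-tax P* = $77, Q* = 248; post-tax Q = 158; per-unit burden on buyers = $18.
Market B: pre-tax P* = $29, Q* = 255; post-tax Q = 227.5; per-unit burden on buyers = $27.5.
Difference: $18 vs $27.5 → market B is larger by $9.5.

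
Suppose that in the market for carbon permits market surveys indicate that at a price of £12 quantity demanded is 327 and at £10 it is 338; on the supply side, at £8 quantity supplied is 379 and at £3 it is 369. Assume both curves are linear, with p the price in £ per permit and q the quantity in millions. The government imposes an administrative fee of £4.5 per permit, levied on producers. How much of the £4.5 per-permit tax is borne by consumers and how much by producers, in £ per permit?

Demand slope: (338 − 327)/(10 − 12) = -5.5, so qd = 393 − 5.5p.
Supply slope: (369 − 379)/(3 − 8) = 2, so qs = 2p + 363.
Before the tax: set 393 − 5.5p = 2p + 363 → p* = £4, q* = 371.
With the tax collected from producers, supply shifts: qs = 2(p − 4.5) + 363.
New equilibrium: consumers pay £5.2, producers receive £0.7, q = 364.4. (Wedge: pb − ps = 4.5.)
Burden on consumers: £1.2; on producers: £3.3. (They sum to £4.5.)
The less price-elastic side of the market bears the larger share of a per-unit tax.

Consumers bear £1.2 per permit; producers bear £3.3 per permit.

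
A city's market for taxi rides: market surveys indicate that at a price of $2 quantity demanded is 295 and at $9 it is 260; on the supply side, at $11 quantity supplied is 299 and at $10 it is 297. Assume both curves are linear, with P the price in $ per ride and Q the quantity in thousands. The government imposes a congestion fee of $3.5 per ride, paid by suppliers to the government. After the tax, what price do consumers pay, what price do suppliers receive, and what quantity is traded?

Demand slope: (260 − 295)/(9 − 2) = -5, so Qd = 305 − 5P.
Supply slope: (297 − 299)/(10 − 11) = 2, so Qs = 2P + 277.
Without the tax, 305 − 5P = 2P + 277 gives 7P = 28, so P* = $4 and Q* = 285.
With the tax collected from suppliers, supply shifts: Qs = 2(P − 3.5) + 277.
New equilibrium: consumers pay $5, suppliers receive $1.5, Q = 280. (Wedge: Pb − Ps = 3.5.)

Consumers pay $5; suppliers receive $1.5; quantity = 280.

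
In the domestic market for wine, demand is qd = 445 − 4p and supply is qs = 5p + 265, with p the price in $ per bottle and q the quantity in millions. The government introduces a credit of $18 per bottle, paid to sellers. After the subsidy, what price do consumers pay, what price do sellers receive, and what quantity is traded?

Consumers pay $10; sellers receive $28; quantity = 405.

Without the subsidy, 445 − 4p = 5p + 265 gives 9p = 180, so p* = $20 and q* = 365.
With a per-unit subsidy paid to sellers, each receives p + 18 per unit sold, so supply becomes qs = 5(p + 18) + 265.
Solving gives q = 405 with consumers paying $10 and sellers receiving $28 (the $18 wedge).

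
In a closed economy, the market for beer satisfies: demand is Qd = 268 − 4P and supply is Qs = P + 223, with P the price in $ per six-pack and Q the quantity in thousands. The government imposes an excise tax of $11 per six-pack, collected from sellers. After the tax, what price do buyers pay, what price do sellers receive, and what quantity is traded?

Before the tax: set 268 − 4P = P + 223 → P* = $9, Q* = 232.
With the tax collected from sellers, supply shifts: Qs = (P − 11) + 223.
New equilibrium: buyers pay $11.2, sellers receive $0.2, Q = 223.2. (Wedge: Pb − Ps = 11.)

Buyers pay $11.2; sellers receive $0.2; quantity = 223.2.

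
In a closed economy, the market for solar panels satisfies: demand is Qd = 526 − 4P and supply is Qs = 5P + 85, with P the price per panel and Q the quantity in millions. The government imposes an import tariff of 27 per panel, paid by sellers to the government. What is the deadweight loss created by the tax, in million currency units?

Before the tax: set 526 − 4P = 5P + 85 → P* = 49, Q* = 330.
With the tax collected from sellers, supply shifts: Qs = 5(P − 27) + 85.
Solving gives Q = 270 with buyers paying 64 and sellers receiving 37 (the 27 wedge).
Quantity falls by |ΔQ| = |330 − 270| = 60.
DWL = ½ · t · |ΔQ| = ½ · 27 · 60 = 810.

Deadweight loss = 810 million.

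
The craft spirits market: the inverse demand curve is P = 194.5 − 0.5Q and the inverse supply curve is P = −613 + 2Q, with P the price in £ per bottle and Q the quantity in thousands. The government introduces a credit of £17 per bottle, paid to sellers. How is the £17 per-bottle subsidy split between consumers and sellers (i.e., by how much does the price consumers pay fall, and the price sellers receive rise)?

Inverting to Q(P) form: Qd = 389 − 2P; Qs = 0.5P + 306.5.
Without the subsidy, 389 − 2P = 0.5P + 306.5 gives 2.5P = 82.5, so P* = £33 and Q* = 323.
With a per-unit subsidy paid to sellers, each receives P + 17 per unit sold, so supply becomes Qs = 0.5(P + 17) + 306.5.
New equilibrium: consumers pay £29.6, sellers receive £46.6, Q = 329.8. (Wedge: Pb − Ps = −17.)
Gain to consumers: £3.4; to sellers: £13.6. (They sum to £17.)

Consumers gain £3.4 per bottle; sellers gain £13.6 per bottle.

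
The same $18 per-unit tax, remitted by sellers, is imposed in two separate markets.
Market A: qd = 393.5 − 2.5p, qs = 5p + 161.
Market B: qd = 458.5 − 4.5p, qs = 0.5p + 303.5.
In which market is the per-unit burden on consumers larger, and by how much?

Market A, by $10.2.

Market A: pre-tax p* = $31, q* = 316; post-tax q = 286; per-unit burden on consumers = $12.
Market B: pre-tax p* = $31, q* = 319; post-tax q = 310.9; per-unit burden on consumers = $1.8.
Difference: $12 vs $1.8 → market A is larger by $10.2.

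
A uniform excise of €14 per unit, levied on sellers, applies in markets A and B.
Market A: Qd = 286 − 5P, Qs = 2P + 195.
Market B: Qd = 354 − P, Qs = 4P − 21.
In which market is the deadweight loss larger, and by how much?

Market A, by €61.6.

Market A: pre-tax P* = €13, Q* = 221; post-tax Q = 201; deadweight loss = €140.
Market B: pre-tax P* = €75, Q* = 279; post-tax Q = 267.8; deadweight loss = €78.4.
Difference: €140 vs €78.4 → market A is larger by €61.6.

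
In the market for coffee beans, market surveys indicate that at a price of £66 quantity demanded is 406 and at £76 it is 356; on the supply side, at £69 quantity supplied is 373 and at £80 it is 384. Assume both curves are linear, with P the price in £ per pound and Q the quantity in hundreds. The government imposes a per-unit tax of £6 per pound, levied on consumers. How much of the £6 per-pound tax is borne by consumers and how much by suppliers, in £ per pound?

Demand slope: (356 − 406)/(76 − 66) = -5, so Qd = 736 − 5P.
Supply slope: (384 − 373)/(80 − 69) = 1, so Qs = P + 304.
Before the tax: set 736 − 5P = P + 304 → P* = £72, Q* = 376.
With the tax collected from consumers, demand (in seller-price terms) shifts: Qd = 736 − 5(P + 6).
New equilibrium: consumers pay £73, suppliers receive £67, Q = 371. (Wedge: Pb − Ps = 6.)
Burden on consumers: £1; on suppliers: £5. (They sum to £6.)
The less price-elastic side of the market bears the larger share of a per-unit tax.

Consumers bear £1 per pound; suppliers bear £5 per pound.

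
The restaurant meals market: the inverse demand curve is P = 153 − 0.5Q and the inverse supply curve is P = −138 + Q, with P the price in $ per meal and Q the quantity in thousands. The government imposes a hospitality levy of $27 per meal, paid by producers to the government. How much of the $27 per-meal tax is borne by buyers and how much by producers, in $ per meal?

Inverting to Q(P) form: Qd = 306 − 2P; Qs = P + 138.
Before the tax: set 306 − 2P = P + 138 → P* = $56, Q* = 194.
With the tax collected from producers, supply shifts: Qs = (P − 27) + 138.
Solving gives Q = 176 with buyers paying $65 and producers receiving $38 (the $27 wedge).
Burden on buyers: $9; on producers: $18. (They sum to $27.)
The less price-elastic side of the market bears the larger share of a per-unit tax.

Buyers bear $9 per meal; producers bear $18 per meal.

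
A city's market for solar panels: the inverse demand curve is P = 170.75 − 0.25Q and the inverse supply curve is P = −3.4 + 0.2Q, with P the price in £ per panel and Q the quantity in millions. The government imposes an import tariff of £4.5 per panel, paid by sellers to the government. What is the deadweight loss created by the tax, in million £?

Rewrite in direct form: Qd = 683 − 4P and Qs = 5P + 17.
Before the tax: set 683 − 4P = 5P + 17 → P* = £74, Q* = 387.
With the tax collected from sellers, supply shifts: Qs = 5(P − 4.5) + 17.
Solving gives Q = 377 with consumers paying £76.5 and sellers receiving £72 (the £4.5 wedge).
Quantity falls by |ΔQ| = |387 − 377| = 10.
DWL = ½ · t · |ΔQ| = ½ · 4.5 · 10 = £22.5.

Deadweight loss = £22.5 million.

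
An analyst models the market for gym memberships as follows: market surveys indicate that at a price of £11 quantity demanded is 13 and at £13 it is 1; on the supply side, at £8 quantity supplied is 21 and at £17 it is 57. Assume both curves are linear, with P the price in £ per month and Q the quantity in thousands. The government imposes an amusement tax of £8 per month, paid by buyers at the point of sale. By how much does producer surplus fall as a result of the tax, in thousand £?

Demand slope: (1 − 13)/(13 − 11) = -6, so Qd = 79 − 6P.
Supply slope: (57 − 21)/(17 − 8) = 4, so Qs = 4P − 11.
Without the tax, 79 − 6P = 4P − 11 gives 10P = 90, so P* = £9 and Q* = 25.
With the tax collected from buyers, demand (in seller-price terms) shifts: Qd = 79 − 6(P + 8).
Solving gives Q = 5.8 with buyers paying £12.2 and suppliers receiving £4.2 (the £8 wedge).
ΔPS is the trapezoid between Q = 5.8 and Q = 25 of height £4.8: ½ · (25 + 5.8) · 4.8 = £73.92.

Producer surplus falls by £73.92 thousand.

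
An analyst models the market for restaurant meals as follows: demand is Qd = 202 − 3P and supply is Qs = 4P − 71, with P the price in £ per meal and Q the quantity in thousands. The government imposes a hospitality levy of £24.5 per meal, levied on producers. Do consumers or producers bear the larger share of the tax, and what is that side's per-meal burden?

Consumers bear the larger share: £14 per meal.

Without the tax, 202 − 3P = 4P − 71 gives 7P = 273, so P* = £39 and Q* = 85.
With the tax collected from producers, supply shifts: Qs = 4(P − 24.5) − 71.
Solving gives Q = 43 with consumers paying £53 and producers receiving £28.5 (the £24.5 wedge).
Per-meal burden: consumers £14, producers £10.5.
Consumers take the larger share because demand is less price-elastic here (demand slope 3 vs supply slope 4).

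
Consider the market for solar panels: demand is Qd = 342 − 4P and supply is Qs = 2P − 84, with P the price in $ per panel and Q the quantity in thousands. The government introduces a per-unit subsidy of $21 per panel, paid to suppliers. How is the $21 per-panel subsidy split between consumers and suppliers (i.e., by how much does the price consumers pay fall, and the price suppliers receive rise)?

Consumers gain $7 per panel; suppliers gain $14 per panel.

Without the subsidy, 342 − 4P = 2P − 84 gives 6P = 426, so P* = $71 and Q* = 58.
With a per-unit subsidy paid to suppliers, each receives P + 21 per unit sold, so supply becomes Qs = 2(P + 21) − 84.
Solving gives Q = 86 with consumers paying $64 and suppliers receiving $85 (the $21 wedge).
Gain to consumers: $7; to suppliers: $14. (They sum to $21.)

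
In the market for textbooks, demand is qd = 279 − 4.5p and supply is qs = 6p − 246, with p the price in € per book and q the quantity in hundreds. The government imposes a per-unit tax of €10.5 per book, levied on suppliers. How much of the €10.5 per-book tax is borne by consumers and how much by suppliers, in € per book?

Consumers bear €6 per book; suppliers bear €4.5 per book.

Without the tax, 279 − 4.5p = 6p − 246 gives 10.5p = 525, so p* = €50 and q* = 54.
With the tax collected from suppliers, supply shifts: qs = 6(p − 10.5) − 246.
Solving gives q = 27 with consumers paying €56 and suppliers receiving €45.5 (the €10.5 wedge).
Burden on consumers: €6; on suppliers: €4.5. (They sum to €10.5.)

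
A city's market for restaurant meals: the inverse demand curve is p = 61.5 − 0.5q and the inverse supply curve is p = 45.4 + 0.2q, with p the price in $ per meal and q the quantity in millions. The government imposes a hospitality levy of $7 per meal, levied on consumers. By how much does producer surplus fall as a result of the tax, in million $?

Inverting to q(p) form: qd = 123 − 2p; qs = 5p − 227.
Without the tax, 123 − 2p = 5p − 227 gives 7p = 350, so p* = $50 and q* = 23.
With the tax collected from consumers, demand (in seller-price terms) shifts: qd = 123 − 2(p + 7).
New equilibrium: consumers pay $55, producers receive $48, q = 13. (Wedge: pb − ps = 7.)
ΔPS is the trapezoid between Q = 13 and Q = 23 of height $2: ½ · (23 + 13) · 2 = $36.

Producer surplus falls by $36 million.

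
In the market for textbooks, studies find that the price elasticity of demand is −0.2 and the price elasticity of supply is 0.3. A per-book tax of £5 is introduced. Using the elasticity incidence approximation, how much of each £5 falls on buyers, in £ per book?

Buyers bear ≈ £3 per book.

Incidence ratio: buyers' share ≈ εs / (εs + |εd|) = 0.3 / (0.3 + 0.2) = 0.6.
So buyers bear ≈ 0.6 × £5 = £3; producers bear £2.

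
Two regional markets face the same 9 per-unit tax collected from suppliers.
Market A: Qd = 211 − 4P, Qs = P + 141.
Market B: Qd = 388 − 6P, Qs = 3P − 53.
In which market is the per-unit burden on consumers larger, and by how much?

Market B, by 1.2.

Market A: pre-tax P* = 14, Q* = 155; post-tax Q = 147.8; per-unit burden on consumers = 1.8.
Market B: pre-tax P* = 49, Q* = 94; post-tax Q = 76; per-unit burden on consumers = 3.
Difference: 1.8 vs 3 → market B is larger by 1.2.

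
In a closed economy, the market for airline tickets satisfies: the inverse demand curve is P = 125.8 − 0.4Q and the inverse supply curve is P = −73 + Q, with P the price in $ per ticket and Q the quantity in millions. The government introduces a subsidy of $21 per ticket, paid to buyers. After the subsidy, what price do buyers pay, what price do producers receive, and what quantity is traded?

Buyers pay $63; producers receive $84; quantity = 157.

Rewrite in direct form: Qd = 314.5 − 2.5P and Qs = P + 73.
Without the subsidy, 314.5 − 2.5P = P + 73 gives 3.5P = 241.5, so P* = $69 and Q* = 142.
With a per-unit subsidy paid to buyers, each effectively pays P − 21, so demand becomes Qd = 314.5 − 2.5(P − 21).
New equilibrium: buyers pay $63, producers receive $84, Q = 157. (Wedge: Pb − Ps = −21.)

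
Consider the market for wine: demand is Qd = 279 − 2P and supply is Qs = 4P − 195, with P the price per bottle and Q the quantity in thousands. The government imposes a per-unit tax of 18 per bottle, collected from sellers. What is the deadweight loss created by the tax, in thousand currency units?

Without the tax, 279 − 2P = 4P − 195 gives 6P = 474, so P* = 79 and Q* = 121.
With the tax collected from sellers, supply shifts: Qs = 4(P − 18) − 195.
Solving gives Q = 97 with consumers paying 91 and sellers receiving 73 (the 18 wedge).
Quantity falls by |ΔQ| = |121 − 97| = 24.
DWL = ½ · t · |ΔQ| = ½ · 18 · 24 = 216.

Deadweight loss = 216 thousand.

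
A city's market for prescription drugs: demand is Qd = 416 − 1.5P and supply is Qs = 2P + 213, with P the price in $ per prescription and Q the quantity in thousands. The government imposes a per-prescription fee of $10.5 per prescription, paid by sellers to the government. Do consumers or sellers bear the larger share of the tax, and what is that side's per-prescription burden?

Without the tax, 416 − 1.5P = 2P + 213 gives 3.5P = 203, so P* = $58 and Q* = 329.
With the tax collected from sellers, supply shifts: Qs = 2(P − 10.5) + 213.
Solving gives Q = 320 with consumers paying $64 and sellers receiving $53.5 (the $10.5 wedge).
Per-prescription burden: consumers $6, sellers $4.5.
Consumers take the larger share because demand is less price-elastic here (demand slope 1.5 vs supply slope 2).
The less price-elastic side of the market bears the larger share of a per-unit tax.

Consumers bear the larger share: $6 per prescription.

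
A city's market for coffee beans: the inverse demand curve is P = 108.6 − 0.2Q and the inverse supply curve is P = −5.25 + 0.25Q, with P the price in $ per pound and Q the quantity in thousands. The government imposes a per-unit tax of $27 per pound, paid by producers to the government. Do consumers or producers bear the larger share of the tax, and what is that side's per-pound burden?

Producers bear the larger share: $15 per pound.

Inverting to Q(P) form: Qd = 543 − 5P; Qs = 4P + 21.
Before the tax: set 543 − 5P = 4P + 21 → P* = $58, Q* = 253.
With the tax collected from producers, supply shifts: Qs = 4(P − 27) + 21.
Solving gives Q = 193 with consumers paying $70 and producers receiving $43 (the $27 wedge).
Per-pound burden: consumers $12, producers $15.
Producers take the larger share because supply is less price-elastic here (demand slope 5 vs supply slope 4).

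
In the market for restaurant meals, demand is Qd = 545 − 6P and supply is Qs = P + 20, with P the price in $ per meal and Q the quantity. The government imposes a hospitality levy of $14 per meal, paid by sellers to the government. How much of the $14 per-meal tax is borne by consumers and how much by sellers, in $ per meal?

Consumers bear $2 per meal; sellers bear $12 per meal.

Before the tax: set 545 − 6P = P + 20 → P* = $75, Q* = 95.
With the tax collected from sellers, supply shifts: Qs = (P − 14) + 20.
New equilibrium: consumers pay $77, sellers receive $63, Q = 83. (Wedge: Pb − Ps = 14.)
Burden on consumers: $2; on sellers: $12. (They sum to $14.)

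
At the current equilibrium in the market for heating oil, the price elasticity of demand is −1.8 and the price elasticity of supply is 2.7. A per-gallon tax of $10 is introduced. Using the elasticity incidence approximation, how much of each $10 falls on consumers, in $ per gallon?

Incidence ratio: consumers' share ≈ εs / (εs + |εd|) = 2.7 / (2.7 + 1.8) = 0.6.
So consumers bear ≈ 0.6 × $10 = $6; suppliers bear $4.

Consumers bear ≈ $6 per gallon.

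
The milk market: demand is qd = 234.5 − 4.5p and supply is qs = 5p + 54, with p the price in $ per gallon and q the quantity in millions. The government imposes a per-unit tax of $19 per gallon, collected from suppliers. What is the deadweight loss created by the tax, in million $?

Before the tax: set 234.5 − 4.5p = 5p + 54 → p* = $19, q* = 149.
With the tax collected from suppliers, supply shifts: qs = 5(p − 19) + 54.
Solving gives q = 104 with consumers paying $29 and suppliers receiving $10 (the $19 wedge).
Quantity falls by |ΔQ| = |149 − 104| = 45.
DWL = ½ · t · |ΔQ| = ½ · 19 · 45 = $427.5.

Deadweight loss = $427.5 million.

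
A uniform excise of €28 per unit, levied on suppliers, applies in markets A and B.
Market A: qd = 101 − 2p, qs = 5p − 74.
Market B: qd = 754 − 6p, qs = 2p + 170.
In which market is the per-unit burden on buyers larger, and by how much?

Market A: pre-tax p* = €25, q* = 51; post-tax q = 11; per-unit burden on buyers = €20.
Market B: pre-tax p* = €73, q* = 316; post-tax q = 274; per-unit burden on buyers = €7.
Difference: €20 vs €7 → market A is larger by €13.

Market A, by €13.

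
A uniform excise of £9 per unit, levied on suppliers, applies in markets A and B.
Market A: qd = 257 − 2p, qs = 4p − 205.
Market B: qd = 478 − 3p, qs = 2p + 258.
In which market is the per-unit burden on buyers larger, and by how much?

Market A: pre-tax p* = £77, q* = 103; post-tax q = 91; per-unit burden on buyers = £6.
Market B: pre-tax p* = £44, q* = 346; post-tax q = 335.2; per-unit burden on buyers = £3.6.
Difference: £6 vs £3.6 → market A is larger by £2.4.

Market A, by £2.4.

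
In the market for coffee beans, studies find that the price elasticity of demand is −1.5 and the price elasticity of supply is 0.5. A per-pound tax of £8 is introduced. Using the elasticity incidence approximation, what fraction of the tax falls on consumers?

Consumers' share ≈ 0.25.

Incidence ratio: consumers' share ≈ εs / (εs + |εd|) = 0.5 / (0.5 + 1.5) = 0.25.
Supply is the less elastic side, so consumers bear the smaller share.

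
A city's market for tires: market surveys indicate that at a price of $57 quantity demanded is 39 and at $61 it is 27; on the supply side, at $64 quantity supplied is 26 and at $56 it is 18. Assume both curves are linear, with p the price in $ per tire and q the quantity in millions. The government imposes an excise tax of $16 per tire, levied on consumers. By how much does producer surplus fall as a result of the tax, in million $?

Demand slope: (27 − 39)/(61 − 57) = -3, so qd = 210 − 3p.
Supply slope: (18 − 26)/(56 − 64) = 1, so qs = p − 38.
Before the tax: set 210 − 3p = p − 38 → p* = $62, q* = 24.
With the tax collected from consumers, demand (in seller-price terms) shifts: qd = 210 − 3(p + 16).
New equilibrium: consumers pay $66, producers receive $50, q = 12. (Wedge: pb − ps = 16.)
ΔPS is the trapezoid between Q = 12 and Q = 24 of height $12: ½ · (24 + 12) · 12 = $216.

Producer surplus falls by $216 million.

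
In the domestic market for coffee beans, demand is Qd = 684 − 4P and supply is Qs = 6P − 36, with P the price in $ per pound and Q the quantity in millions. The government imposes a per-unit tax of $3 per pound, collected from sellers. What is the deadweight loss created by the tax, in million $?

Deadweight loss = $10.8 million.

Without the tax, 684 − 4P = 6P − 36 gives 10P = 720, so P* = $72 and Q* = 396.
With the tax collected from sellers, supply shifts: Qs = 6(P − 3) − 36.
New equilibrium: consumers pay $73.8, sellers receive $70.8, Q = 388.8. (Wedge: Pb − Ps = 3.)
Quantity falls by |ΔQ| = |396 − 388.8| = 7.2.
DWL = ½ · t · |ΔQ| = ½ · 3 · 7.2 = $10.8.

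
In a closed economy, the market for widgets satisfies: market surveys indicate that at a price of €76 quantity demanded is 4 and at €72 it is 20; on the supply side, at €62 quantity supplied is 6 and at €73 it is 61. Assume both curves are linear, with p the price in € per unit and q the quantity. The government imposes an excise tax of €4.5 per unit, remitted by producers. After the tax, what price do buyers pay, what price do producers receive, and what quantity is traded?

Buyers pay €70.5; producers receive €66; quantity = 26.

Demand slope: (20 − 4)/(72 − 76) = -4, so qd = 308 − 4p.
Supply slope: (61 − 6)/(73 − 62) = 5, so qs = 5p − 304.
Before the tax: set 308 − 4p = 5p − 304 → p* = €68, q* = 36.
With the tax collected from producers, supply shifts: qs = 5(p − 4.5) − 304.
Solving gives q = 26 with buyers paying €70.5 and producers receiving €66 (the €4.5 wedge).
The less price-elastic side of the market bears the larger share of a per-unit tax.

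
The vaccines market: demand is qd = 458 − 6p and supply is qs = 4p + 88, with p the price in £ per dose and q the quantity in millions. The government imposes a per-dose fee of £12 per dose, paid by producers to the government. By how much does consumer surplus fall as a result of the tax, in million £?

Before the tax: set 458 − 6p = 4p + 88 → p* = £37, q* = 236.
With the tax collected from producers, supply shifts: qs = 4(p − 12) + 88.
New equilibrium: consumers pay £41.8, producers receive £29.8, q = 207.2. (Wedge: pb − ps = 12.)
ΔCS is the trapezoid between Q = 207.2 and Q = 236 of height £4.8: ½ · (236 + 207.2) · 4.8 = £1063.68.

Consumer surplus falls by £1063.68 million.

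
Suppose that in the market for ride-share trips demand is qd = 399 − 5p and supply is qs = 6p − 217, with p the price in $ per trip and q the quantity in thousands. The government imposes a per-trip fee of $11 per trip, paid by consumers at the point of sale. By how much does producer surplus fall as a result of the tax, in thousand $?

Producer surplus falls by $520 thousand.

Before the tax: set 399 − 5p = 6p − 217 → p* = $56, q* = 119.
With the tax collected from consumers, demand (in seller-price terms) shifts: qd = 399 − 5(p + 11).
Solving gives q = 89 with consumers paying $62 and sellers receiving $51 (the $11 wedge).
ΔPS is the trapezoid between Q = 89 and Q = 119 of height $5: ½ · (119 + 89) · 5 = $520.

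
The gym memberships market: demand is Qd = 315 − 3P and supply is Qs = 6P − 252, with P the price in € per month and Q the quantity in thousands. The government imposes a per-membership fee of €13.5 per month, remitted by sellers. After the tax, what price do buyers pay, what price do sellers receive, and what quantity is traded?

Buyers pay €72; sellers receive €58.5; quantity = 99.

Without the tax, 315 − 3P = 6P − 252 gives 9P = 567, so P* = €63 and Q* = 126.
With the tax collected from sellers, supply shifts: Qs = 6(P − 13.5) − 252.
New equilibrium: buyers pay €72, sellers receive €58.5, Q = 99. (Wedge: Pb − Ps = 13.5.)
The less price-elastic side of the market bears the larger share of a per-unit tax.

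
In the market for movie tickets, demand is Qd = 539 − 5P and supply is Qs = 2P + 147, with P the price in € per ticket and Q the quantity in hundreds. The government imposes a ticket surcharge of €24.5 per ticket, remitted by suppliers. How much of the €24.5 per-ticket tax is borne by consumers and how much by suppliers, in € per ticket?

Before the tax: set 539 − 5P = 2P + 147 → P* = €56, Q* = 259.
With the tax collected from suppliers, supply shifts: Qs = 2(P − 24.5) + 147.
New equilibrium: consumers pay €63, suppliers receive €38.5, Q = 224. (Wedge: Pb − Ps = 24.5.)
Burden on consumers: €7; on suppliers: €17.5. (They sum to €24.5.)
The less price-elastic side of the market bears the larger share of a per-unit tax.

Consumers bear €7 per ticket; suppliers bear €17.5 per ticket.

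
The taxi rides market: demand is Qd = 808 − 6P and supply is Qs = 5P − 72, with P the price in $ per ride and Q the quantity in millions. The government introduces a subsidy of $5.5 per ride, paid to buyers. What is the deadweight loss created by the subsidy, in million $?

Deadweight loss = $41.25 million.

Without the subsidy, 808 − 6P = 5P − 72 gives 11P = 880, so P* = $80 and Q* = 328.
With a per-unit subsidy paid to buyers, each effectively pays P − 5.5, so demand becomes Qd = 808 − 6(P − 5.5).
Solving gives Q = 343 with buyers paying $77.5 and sellers receiving $83 (the $5.5 wedge).
Quantity rises by |ΔQ| = |328 − 343| = 15.
DWL = ½ · t · |ΔQ| = ½ · 5.5 · 15 = $41.25.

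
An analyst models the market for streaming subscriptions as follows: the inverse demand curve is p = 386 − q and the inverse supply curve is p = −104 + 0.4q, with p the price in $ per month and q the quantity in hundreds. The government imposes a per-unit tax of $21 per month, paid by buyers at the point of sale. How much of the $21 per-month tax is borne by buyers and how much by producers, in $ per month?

Buyers bear $15 per month; producers bear $6 per month.

Inverting to q(p) form: qd = 386 − p; qs = 2.5p + 260.
Before the tax: set 386 − p = 2.5p + 260 → p* = $36, q* = 350.
With the tax collected from buyers, demand (in seller-price terms) shifts: qd = 386 − (p + 21).
Solving gives q = 335 with buyers paying $51 and producers receiving $30 (the $21 wedge).
Burden on buyers: $15; on producers: $6. (They sum to $21.)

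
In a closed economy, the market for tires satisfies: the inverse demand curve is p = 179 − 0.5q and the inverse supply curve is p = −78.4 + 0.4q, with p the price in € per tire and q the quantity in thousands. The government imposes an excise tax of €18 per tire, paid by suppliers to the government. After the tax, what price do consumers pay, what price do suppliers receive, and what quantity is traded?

Consumers pay €46; suppliers receive €28; quantity = 266.

Rewrite in direct form: qd = 358 − 2p and qs = 2.5p + 196.
Before the tax: set 358 − 2p = 2.5p + 196 → p* = €36, q* = 286.
With the tax collected from suppliers, supply shifts: qs = 2.5(p − 18) + 196.
New equilibrium: consumers pay €46, suppliers receive €28, q = 266. (Wedge: pb − ps = 18.)
The less price-elastic side of the market bears the larger share of a per-unit tax.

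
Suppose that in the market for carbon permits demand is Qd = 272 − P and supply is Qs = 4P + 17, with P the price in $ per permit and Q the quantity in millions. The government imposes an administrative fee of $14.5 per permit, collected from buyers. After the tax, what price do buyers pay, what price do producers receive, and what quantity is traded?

Buyers pay $62.6; producers receive $48.1; quantity = 209.4.

Before the tax: set 272 − P = 4P + 17 → P* = $51, Q* = 221.
With the tax collected from buyers, demand (in seller-price terms) shifts: Qd = 272 − (P + 14.5).
New equilibrium: buyers pay $62.6, producers receive $48.1, Q = 209.4. (Wedge: Pb − Ps = 14.5.)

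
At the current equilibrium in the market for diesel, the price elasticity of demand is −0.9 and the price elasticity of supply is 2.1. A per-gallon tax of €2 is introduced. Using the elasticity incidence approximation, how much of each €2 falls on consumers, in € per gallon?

Consumers bear ≈ €1.4 per gallon.

Incidence ratio: consumers' share ≈ εs / (εs + |εd|) = 2.1 / (2.1 + 0.9) = 0.7.
So consumers bear ≈ 0.7 × €2 = €1.4; sellers bear €0.6.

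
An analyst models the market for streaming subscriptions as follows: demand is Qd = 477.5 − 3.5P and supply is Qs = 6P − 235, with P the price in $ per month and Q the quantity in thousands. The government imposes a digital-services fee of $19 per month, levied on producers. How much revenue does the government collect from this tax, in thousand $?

Tax revenue = $3287 thousand.

Before the tax: set 477.5 − 3.5P = 6P − 235 → P* = $75, Q* = 215.
With the tax collected from producers, supply shifts: Qs = 6(P − 19) − 235.
New equilibrium: consumers pay $87, producers receive $68, Q = 173. (Wedge: Pb − Ps = 19.)
Revenue = t · Q = 19 · 173 = $3287.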